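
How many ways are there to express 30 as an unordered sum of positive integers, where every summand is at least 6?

40

A partial list (first 12 by largest part):
30
24 + 6
23 + 7
22 + 8
21 + 9
20 + 10
19 + 11
18 + 12
18 + 6 + 6
17 + 13
17 + 7 + 6
16 + 14
…and 28 more, for 40 total.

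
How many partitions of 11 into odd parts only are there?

12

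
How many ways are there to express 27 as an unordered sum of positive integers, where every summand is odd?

192

Direct enumeration gives 192 partitions.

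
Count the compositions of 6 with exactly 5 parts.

5

Place 4 bars in the 5 internal gaps of a row of 6 dots: C(5,4) = 5.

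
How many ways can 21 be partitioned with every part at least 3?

60

There are too many to list fully; the first 12 (by largest part) are:
21
18,3
17,4
16,5
15,6
15,3,3
14,7
14,4,3
13,8
13,5,3
13,4,4
12,9
…and 48 more, for 60 total.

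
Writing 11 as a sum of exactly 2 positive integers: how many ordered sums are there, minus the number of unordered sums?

Compositions: C(10,1) = 10.
Partitions of 11 into exactly 2 parts: 5.
Difference: 10 − 5 = 5.

5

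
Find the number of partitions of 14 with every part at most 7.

105

Enumerating by decreasing first part gives 105 partitions in all.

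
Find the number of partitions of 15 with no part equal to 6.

Enumerating by decreasing first part gives 146 partitions in all.

146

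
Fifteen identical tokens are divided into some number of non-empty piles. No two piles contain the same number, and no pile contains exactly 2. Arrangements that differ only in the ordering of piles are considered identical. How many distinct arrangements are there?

Listing the qualifying partitions of 15:
15
14, 1
12, 3
11, 4
11, 3, 1
10, 5
10, 4, 1
9, 6
9, 5, 1
8, 7
8, 6, 1
8, 4, 3
7, 5, 3
7, 4, 3, 1
6, 5, 4
6, 5, 3, 1

16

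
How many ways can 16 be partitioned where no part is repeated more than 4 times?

164

Systematic enumeration (by largest part, then next-largest, …) yields 164.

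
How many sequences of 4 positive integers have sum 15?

Equivalently, choose which 3 of the 14 gaps become plus signs: C(14,3) = 364.

364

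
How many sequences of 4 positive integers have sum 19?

816

By stars and bars with positive parts, the count is C(18,3) = 816.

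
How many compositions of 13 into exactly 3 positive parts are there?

66

Place 2 bars in the 12 internal gaps of a row of 13 dots: C(12,2) = 66.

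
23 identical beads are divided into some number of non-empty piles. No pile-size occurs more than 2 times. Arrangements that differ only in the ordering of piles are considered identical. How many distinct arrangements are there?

355

There are 355 such partitions.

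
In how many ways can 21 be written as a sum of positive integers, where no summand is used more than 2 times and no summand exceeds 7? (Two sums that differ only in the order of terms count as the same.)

69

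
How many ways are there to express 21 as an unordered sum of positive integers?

792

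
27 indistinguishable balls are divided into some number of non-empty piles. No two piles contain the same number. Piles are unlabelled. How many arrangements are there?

192

Enumerating by decreasing first part gives 192 partitions in all.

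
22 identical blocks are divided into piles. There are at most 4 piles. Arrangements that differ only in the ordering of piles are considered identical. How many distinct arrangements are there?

136

Counting exhaustively, 136 partitions satisfy the conditions.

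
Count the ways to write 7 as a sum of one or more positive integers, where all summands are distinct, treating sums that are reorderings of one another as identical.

5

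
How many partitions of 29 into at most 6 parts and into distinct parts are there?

255

A full systematic count gives 255.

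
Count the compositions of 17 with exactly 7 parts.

8008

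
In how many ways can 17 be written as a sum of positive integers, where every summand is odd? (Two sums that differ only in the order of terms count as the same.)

38

A partial list (first 12 by largest part):
17
15+1+1
13+3+1
13+1+1+1+1
11+5+1
11+3+3
11+3+1+1+1
11+1+1+1+1+1+1
9+7+1
9+5+3
9+5+1+1+1
9+3+3+1+1
…and 26 more, for 38 total.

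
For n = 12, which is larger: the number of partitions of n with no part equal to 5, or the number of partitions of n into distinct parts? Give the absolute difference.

47

Partitions of 12 with no part equal to 5: 62.
Partitions of 12 into distinct parts: 15.
|62 − 15| = 47.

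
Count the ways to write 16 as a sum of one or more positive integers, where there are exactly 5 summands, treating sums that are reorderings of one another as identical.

37

A partial list (first 12 by largest part):
12+1+1+1+1
11+2+1+1+1
10+3+1+1+1
10+2+2+1+1
9+4+1+1+1
9+3+2+1+1
9+2+2+2+1
8+5+1+1+1
8+4+2+1+1
8+3+3+1+1
8+3+2+2+1
8+2+2+2+2
…and 25 more, for 37 total.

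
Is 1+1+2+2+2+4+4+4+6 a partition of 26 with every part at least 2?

No

The parts sum to 26, and the condition 'every summand is at least 2' is violated.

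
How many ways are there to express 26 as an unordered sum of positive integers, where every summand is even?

101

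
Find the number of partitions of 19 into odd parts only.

54

A partial list (first 12 by largest part):
19
17, 1, 1
15, 3, 1
15, 1, 1, 1, 1
13, 5, 1
13, 3, 3
13, 3, 1, 1, 1
13, 1, 1, 1, 1, 1, 1
11, 7, 1
11, 5, 3
11, 5, 1, 1, 1
11, 3, 3, 1, 1
…and 42 more, for 54 total.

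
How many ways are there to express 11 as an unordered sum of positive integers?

56

There are too many to list fully; the first 12 (by largest part) are:
11
10 + 1
9 + 2
9 + 1 + 1
8 + 3
8 + 2 + 1
8 + 1 + 1 + 1
7 + 4
7 + 3 + 1
7 + 2 + 2
7 + 2 + 1 + 1
7 + 1 + 1 + 1 + 1
…and 44 more, for 56 total.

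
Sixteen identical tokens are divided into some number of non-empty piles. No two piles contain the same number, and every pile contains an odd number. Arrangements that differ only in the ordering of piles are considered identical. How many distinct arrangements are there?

5

The partitions of 16 that satisfy the conditions:
15,1
13,3
11,5
9,7
7,5,3,1
That's 5 in total.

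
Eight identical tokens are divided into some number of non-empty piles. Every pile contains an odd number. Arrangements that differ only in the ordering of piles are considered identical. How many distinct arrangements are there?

6

Listing the qualifying partitions of 8:
1,7
3,5
1,1,1,5
1,1,3,3
1,1,1,1,1,3
1,1,1,1,1,1,1,1
That's 6 in total.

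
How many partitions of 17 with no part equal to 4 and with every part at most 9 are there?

158

A full systematic count gives 158.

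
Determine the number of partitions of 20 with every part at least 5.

13

Listing the qualifying partitions of 20:
20
15, 5
14, 6
13, 7
12, 8
11, 9
10, 10
10, 5, 5
9, 6, 5
8, 7, 5
8, 6, 6
7, 7, 6
5, 5, 5, 5
That's 13 in total.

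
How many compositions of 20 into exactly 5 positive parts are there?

3876

Equivalently, choose which 4 of the 19 gaps become plus signs: C(19,4) = 3876.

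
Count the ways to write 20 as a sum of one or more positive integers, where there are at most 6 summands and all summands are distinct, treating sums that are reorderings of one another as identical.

64

There are too many to list fully; the first 12 (by largest part) are:
20
1, 19
2, 18
3, 17
1, 2, 17
4, 16
1, 3, 16
5, 15
1, 4, 15
2, 3, 15
6, 14
1, 5, 14
…and 52 more, for 64 total.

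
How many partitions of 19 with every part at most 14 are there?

478

There are 478 such partitions.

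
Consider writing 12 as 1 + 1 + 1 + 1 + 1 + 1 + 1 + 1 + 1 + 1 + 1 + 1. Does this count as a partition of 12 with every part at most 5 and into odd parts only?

Yes

The parts sum to 12, and the condition 'no summand exceeds 5' holds; the condition 'every summand is odd' holds.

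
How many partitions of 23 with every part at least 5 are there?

Listing the qualifying partitions of 23:
23
18 + 5
17 + 6
16 + 7
15 + 8
14 + 9
13 + 10
13 + 5 + 5
12 + 11
12 + 6 + 5
11 + 7 + 5
11 + 6 + 6
10 + 8 + 5
10 + 7 + 6
9 + 9 + 5
9 + 8 + 6
9 + 7 + 7
8 + 8 + 7
8 + 5 + 5 + 5
7 + 6 + 5 + 5
6 + 6 + 6 + 5
Counting gives 21.

21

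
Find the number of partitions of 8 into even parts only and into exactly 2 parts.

2

The partitions of 8 that satisfy the conditions:
6,2
4,4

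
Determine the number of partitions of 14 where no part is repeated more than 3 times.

Direct enumeration gives 82 partitions.

82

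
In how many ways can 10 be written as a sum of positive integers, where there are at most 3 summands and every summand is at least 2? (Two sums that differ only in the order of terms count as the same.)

9

Enumerating:
10
2 + 8
3 + 7
4 + 6
2 + 2 + 6
5 + 5
2 + 3 + 5
2 + 4 + 4
3 + 3 + 4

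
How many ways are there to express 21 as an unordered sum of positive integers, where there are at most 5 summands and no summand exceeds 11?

There are 150 such partitions.

150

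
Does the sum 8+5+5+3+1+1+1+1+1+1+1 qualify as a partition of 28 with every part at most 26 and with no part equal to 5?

The parts sum to 28, and the condition 'no summand equals 5' is violated.

No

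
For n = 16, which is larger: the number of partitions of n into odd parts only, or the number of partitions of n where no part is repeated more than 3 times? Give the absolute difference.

Partitions of 16 into odd parts only: 32.
Partitions of 16 where no part is repeated more than 3 times: 132.
|32 − 132| = 100.

100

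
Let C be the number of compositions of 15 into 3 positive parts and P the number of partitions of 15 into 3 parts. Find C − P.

72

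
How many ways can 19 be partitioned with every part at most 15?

Systematic enumeration (by largest part, then next-largest, …) yields 483.

483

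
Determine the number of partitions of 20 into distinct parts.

There are too many to list fully; the first 12 (by largest part) are:
20
19, 1
18, 2
17, 3
17, 2, 1
16, 4
16, 3, 1
15, 5
15, 4, 1
15, 3, 2
14, 6
14, 5, 1
…and 52 more, for 64 total.

64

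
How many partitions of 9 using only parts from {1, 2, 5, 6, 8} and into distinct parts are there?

2

The partitions of 9 that satisfy the conditions:
8,1
6,2,1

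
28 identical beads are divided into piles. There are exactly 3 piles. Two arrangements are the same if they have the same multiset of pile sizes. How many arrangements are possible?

A partial list (first 12 by largest part):
26, 1, 1
25, 2, 1
24, 3, 1
24, 2, 2
23, 4, 1
23, 3, 2
22, 5, 1
22, 4, 2
22, 3, 3
21, 6, 1
21, 5, 2
21, 4, 3
…and 53 more, for 65 total.

65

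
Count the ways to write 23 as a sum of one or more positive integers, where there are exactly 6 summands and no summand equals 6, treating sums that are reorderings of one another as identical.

There are 116 such partitions.

116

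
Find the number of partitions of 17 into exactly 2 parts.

8

Listing the qualifying partitions of 17:
16 + 1
15 + 2
14 + 3
13 + 4
12 + 5
11 + 6
10 + 7
9 + 8
That's 8 in total.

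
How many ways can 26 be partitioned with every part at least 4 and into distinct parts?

A partial list (first 12 by largest part):
26
22+4
21+5
20+6
19+7
18+8
17+9
17+5+4
16+10
16+6+4
15+11
15+7+4
…and 19 more, for 31 total.

31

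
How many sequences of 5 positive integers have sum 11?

Place 4 bars in the 10 internal gaps of a row of 11 dots: C(10,4) = 210.

210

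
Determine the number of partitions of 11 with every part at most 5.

A partial list (first 12 by largest part):
5,5,1
5,4,2
5,4,1,1
5,3,3
5,3,2,1
5,3,1,1,1
5,2,2,2
5,2,2,1,1
5,2,1,1,1,1
5,1,1,1,1,1,1
4,4,3
4,4,2,1
…and 25 more, for 37 total.

37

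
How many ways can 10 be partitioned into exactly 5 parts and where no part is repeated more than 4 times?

6

Enumerating:
6, 1, 1, 1, 1
5, 2, 1, 1, 1
4, 3, 1, 1, 1
4, 2, 2, 1, 1
3, 3, 2, 1, 1
3, 2, 2, 2, 1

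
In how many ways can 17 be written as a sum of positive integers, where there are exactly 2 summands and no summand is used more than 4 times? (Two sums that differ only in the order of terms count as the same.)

8

Enumerating:
1, 16
2, 15
3, 14
4, 13
5, 12
6, 11
7, 10
8, 9
That's 8 in total.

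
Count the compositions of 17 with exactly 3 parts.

By stars and bars with positive parts, the count is C(16,2) = 120.

120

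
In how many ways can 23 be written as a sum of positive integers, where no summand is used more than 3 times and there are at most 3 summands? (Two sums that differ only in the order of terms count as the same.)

A partial list (first 12 by largest part):
23
22,1
21,2
21,1,1
20,3
20,2,1
19,4
19,3,1
19,2,2
18,5
18,4,1
18,3,2
…and 44 more, for 56 total.

56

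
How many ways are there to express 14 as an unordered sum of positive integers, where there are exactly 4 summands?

Listing the qualifying partitions of 14:
11,1,1,1
10,2,1,1
9,3,1,1
9,2,2,1
8,4,1,1
8,3,2,1
8,2,2,2
7,5,1,1
7,4,2,1
7,3,3,1
7,3,2,2
6,6,1,1
6,5,2,1
6,4,3,1
6,4,2,2
6,3,3,2
5,5,3,1
5,5,2,2
5,4,4,1
5,4,3,2
5,3,3,3
4,4,4,2
4,4,3,3
Counting gives 23.

23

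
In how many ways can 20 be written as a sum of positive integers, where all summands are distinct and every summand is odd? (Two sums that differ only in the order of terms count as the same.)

Enumerating:
1,19
3,17
5,15
7,13
9,11
1,3,5,11
1,3,7,9
That's 7 in total.

7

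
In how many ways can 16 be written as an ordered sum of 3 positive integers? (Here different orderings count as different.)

By stars and bars with positive parts, the count is C(15,2) = 105.

105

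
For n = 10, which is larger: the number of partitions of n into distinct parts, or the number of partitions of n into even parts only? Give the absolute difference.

3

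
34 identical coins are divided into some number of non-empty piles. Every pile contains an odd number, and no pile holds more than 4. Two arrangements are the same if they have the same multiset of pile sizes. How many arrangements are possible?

They are:
3 + 3 + 3 + 3 + 3 + 3 + 3 + 3 + 3 + 3 + 3 + 1
3 + 3 + 3 + 3 + 3 + 3 + 3 + 3 + 3 + 3 + 1 + 1 + 1 + 1
3 + 3 + 3 + 3 + 3 + 3 + 3 + 3 + 3 + 1 + 1 + 1 + 1 + 1 + 1 + 1
3 + 3 + 3 + 3 + 3 + 3 + 3 + 3 + 1 + 1 + 1 + 1 + 1 + 1 + 1 + 1 + 1 + 1
3 + 3 + 3 + 3 + 3 + 3 + 3 + 1 + 1 + 1 + 1 + 1 + 1 + 1 + 1 + 1 + 1 + 1 + 1 + 1
3 + 3 + 3 + 3 + 3 + 3 + 1 + 1 + 1 + 1 + 1 + 1 + 1 + 1 + 1 + 1 + 1 + 1 + 1 + 1 + 1 + 1
3 + 3 + 3 + 3 + 3 + 1 + 1 + 1 + 1 + 1 + 1 + 1 + 1 + 1 + 1 + 1 + 1 + 1 + 1 + 1 + 1 + 1 + 1 + 1
3 + 3 + 3 + 3 + 1 + 1 + 1 + 1 + 1 + 1 + 1 + 1 + 1 + 1 + 1 + 1 + 1 + 1 + 1 + 1 + 1 + 1 + 1 + 1 + 1 + 1
3 + 3 + 3 + 1 + 1 + 1 + 1 + 1 + 1 + 1 + 1 + 1 + 1 + 1 + 1 + 1 + 1 + 1 + 1 + 1 + 1 + 1 + 1 + 1 + 1 + 1 + 1 + 1
3 + 3 + 1 + 1 + 1 + 1 + 1 + 1 + 1 + 1 + 1 + 1 + 1 + 1 + 1 + 1 + 1 + 1 + 1 + 1 + 1 + 1 + 1 + 1 + 1 + 1 + 1 + 1 + 1 + 1
3 + 1 + 1 + 1 + 1 + 1 + 1 + 1 + 1 + 1 + 1 + 1 + 1 + 1 + 1 + 1 + 1 + 1 + 1 + 1 + 1 + 1 + 1 + 1 + 1 + 1 + 1 + 1 + 1 + 1 + 1 + 1
1 + 1 + 1 + 1 + 1 + 1 + 1 + 1 + 1 + 1 + 1 + 1 + 1 + 1 + 1 + 1 + 1 + 1 + 1 + 1 + 1 + 1 + 1 + 1 + 1 + 1 + 1 + 1 + 1 + 1 + 1 + 1 + 1 + 1
That's 12 in total.

12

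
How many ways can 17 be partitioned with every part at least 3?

25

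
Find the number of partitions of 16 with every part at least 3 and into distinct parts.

10

Enumerating:
16
13+3
12+4
11+5
10+6
9+7
9+4+3
8+5+3
7+6+3
7+5+4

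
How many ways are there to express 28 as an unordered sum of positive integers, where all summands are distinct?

222

Enumerating by decreasing first part gives 222 partitions in all.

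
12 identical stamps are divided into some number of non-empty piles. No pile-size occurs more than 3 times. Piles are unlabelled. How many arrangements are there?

50

There are too many to list fully; the first 12 (by largest part) are:
12
1,11
2,10
1,1,10
3,9
1,2,9
1,1,1,9
4,8
1,3,8
2,2,8
1,1,2,8
5,7
…and 38 more, for 50 total.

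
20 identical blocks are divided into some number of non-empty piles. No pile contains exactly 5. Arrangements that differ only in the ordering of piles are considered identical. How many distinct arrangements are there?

451

Direct enumeration gives 451 partitions.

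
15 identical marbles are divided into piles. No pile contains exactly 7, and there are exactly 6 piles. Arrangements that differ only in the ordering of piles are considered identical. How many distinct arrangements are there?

Enumerating:
10,1,1,1,1,1
9,2,1,1,1,1
8,3,1,1,1,1
8,2,2,1,1,1
6,5,1,1,1,1
6,4,2,1,1,1
6,3,3,1,1,1
6,3,2,2,1,1
6,2,2,2,2,1
5,5,2,1,1,1
5,4,3,1,1,1
5,4,2,2,1,1
5,3,3,2,1,1
5,3,2,2,2,1
5,2,2,2,2,2
4,4,4,1,1,1
4,4,3,2,1,1
4,4,2,2,2,1
4,3,3,3,1,1
4,3,3,2,2,1
4,3,2,2,2,2
3,3,3,3,2,1
3,3,3,2,2,2

23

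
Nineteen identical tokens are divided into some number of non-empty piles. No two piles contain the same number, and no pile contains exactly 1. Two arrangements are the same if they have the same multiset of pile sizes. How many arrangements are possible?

29

There are too many to list fully; the first 12 (by largest part) are:
19
17 + 2
16 + 3
15 + 4
14 + 5
14 + 3 + 2
13 + 6
13 + 4 + 2
12 + 7
12 + 5 + 2
12 + 4 + 3
11 + 8
…and 17 more, for 29 total.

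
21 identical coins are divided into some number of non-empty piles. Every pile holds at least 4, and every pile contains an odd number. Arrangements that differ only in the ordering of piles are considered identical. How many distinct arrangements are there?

4

Enumerating:
21
11 + 5 + 5
9 + 7 + 5
7 + 7 + 7
That's 4 in total.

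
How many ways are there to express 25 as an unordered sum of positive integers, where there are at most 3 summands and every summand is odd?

Enumerating:
25
23 + 1 + 1
21 + 3 + 1
19 + 5 + 1
19 + 3 + 3
17 + 7 + 1
17 + 5 + 3
15 + 9 + 1
15 + 7 + 3
15 + 5 + 5
13 + 11 + 1
13 + 9 + 3
13 + 7 + 5
11 + 11 + 3
11 + 9 + 5
11 + 7 + 7
9 + 9 + 7
Counting gives 17.

17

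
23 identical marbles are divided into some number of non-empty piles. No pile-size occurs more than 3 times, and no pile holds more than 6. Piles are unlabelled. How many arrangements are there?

There are 112 such partitions.

112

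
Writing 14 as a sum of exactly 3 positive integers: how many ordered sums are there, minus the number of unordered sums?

62

Compositions: C(13,2) = 78.
Unordered (partitions into 3 parts): 16.
Difference: 78 − 16 = 62.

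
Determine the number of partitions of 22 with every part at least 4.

There are too many to list fully; the first 12 (by largest part) are:
22
18, 4
17, 5
16, 6
15, 7
14, 8
14, 4, 4
13, 9
13, 5, 4
12, 10
12, 6, 4
12, 5, 5
…and 22 more, for 34 total.

34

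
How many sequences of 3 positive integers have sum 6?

10

A composition of 6 into 3 positive parts is chosen by placing 2 dividers among the 5 gaps between 6 units: C(5,2) = 10.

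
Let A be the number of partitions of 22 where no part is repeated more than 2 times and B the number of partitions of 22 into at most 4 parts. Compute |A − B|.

161

Partitions of 22 where no part is repeated more than 2 times: 297.
Partitions of 22 into at most 4 parts: 136.
|297 − 136| = 161.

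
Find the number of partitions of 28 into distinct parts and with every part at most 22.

Counting exhaustively, 212 partitions satisfy the conditions.

212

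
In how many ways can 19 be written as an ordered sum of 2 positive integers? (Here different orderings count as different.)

Equivalently, choose which 1 of the 18 gaps become plus signs: C(18,1) = 18.

18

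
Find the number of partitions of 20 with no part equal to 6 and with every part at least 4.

They are:
20
16, 4
15, 5
13, 7
12, 8
12, 4, 4
11, 9
11, 5, 4
10, 10
10, 5, 5
9, 7, 4
8, 8, 4
8, 7, 5
8, 4, 4, 4
7, 5, 4, 4
5, 5, 5, 5
4, 4, 4, 4, 4
That's 17 in total.

17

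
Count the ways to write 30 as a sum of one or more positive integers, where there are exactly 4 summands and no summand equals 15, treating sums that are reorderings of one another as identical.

187

Systematic enumeration (by largest part, then next-largest, …) yields 187.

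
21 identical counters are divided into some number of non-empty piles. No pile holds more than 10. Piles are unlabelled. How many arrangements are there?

653

There are 653 such partitions.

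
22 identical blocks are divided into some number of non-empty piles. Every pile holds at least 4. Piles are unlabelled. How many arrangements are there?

34

A partial list (first 12 by largest part):
22
18, 4
17, 5
16, 6
15, 7
14, 8
14, 4, 4
13, 9
13, 5, 4
12, 10
12, 6, 4
12, 5, 5
…and 22 more, for 34 total.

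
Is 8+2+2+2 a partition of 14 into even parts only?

The parts sum to 14, and the condition 'every summand is even' holds.

Yes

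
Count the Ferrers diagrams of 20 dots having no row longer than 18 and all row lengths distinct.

A partial list (first 12 by largest part):
2, 18
3, 17
1, 2, 17
4, 16
1, 3, 16
5, 15
1, 4, 15
2, 3, 15
6, 14
1, 5, 14
2, 4, 14
1, 2, 3, 14
…and 50 more, for 62 total.

62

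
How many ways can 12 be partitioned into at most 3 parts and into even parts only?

They are:
12
10,2
8,4
8,2,2
6,6
6,4,2
4,4,4

7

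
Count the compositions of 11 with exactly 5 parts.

210

A composition of 11 into 5 positive parts is chosen by placing 4 dividers among the 10 gaps between 11 units: C(10,4) = 210.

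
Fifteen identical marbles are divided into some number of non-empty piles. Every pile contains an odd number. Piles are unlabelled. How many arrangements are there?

27

There are too many to list fully; the first 12 (by largest part) are:
15
13+1+1
11+3+1
11+1+1+1+1
9+5+1
9+3+3
9+3+1+1+1
9+1+1+1+1+1+1
7+7+1
7+5+3
7+5+1+1+1
7+3+3+1+1
…and 15 more, for 27 total.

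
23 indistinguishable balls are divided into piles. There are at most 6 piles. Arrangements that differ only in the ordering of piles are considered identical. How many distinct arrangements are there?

Enumerating by decreasing first part gives 454 partitions in all.

454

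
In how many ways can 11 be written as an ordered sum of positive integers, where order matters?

Each of the 10 gaps between 11 units is either a break or not: 2^10 = 1024.

1024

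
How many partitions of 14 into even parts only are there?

15

The partitions of 14 that satisfy the conditions:
14
12, 2
10, 4
10, 2, 2
8, 6
8, 4, 2
8, 2, 2, 2
6, 6, 2
6, 4, 4
6, 4, 2, 2
6, 2, 2, 2, 2
4, 4, 4, 2
4, 4, 2, 2, 2
4, 2, 2, 2, 2, 2
2, 2, 2, 2, 2, 2, 2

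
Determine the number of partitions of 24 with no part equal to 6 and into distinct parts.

Systematic enumeration (by largest part, then next-largest, …) yields 88.

88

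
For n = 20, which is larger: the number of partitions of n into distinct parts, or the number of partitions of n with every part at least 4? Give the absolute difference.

40

Partitions of 20 into distinct parts: 64.
Partitions of 20 with every part at least 4: 24.
|64 − 24| = 40.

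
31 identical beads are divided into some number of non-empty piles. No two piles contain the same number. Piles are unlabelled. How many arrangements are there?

340

There are 340 such partitions.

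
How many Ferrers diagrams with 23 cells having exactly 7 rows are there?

164

Enumerating by decreasing first part gives 164 partitions in all.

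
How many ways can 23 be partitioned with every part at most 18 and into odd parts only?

100

Enumerating by decreasing first part gives 100 partitions in all.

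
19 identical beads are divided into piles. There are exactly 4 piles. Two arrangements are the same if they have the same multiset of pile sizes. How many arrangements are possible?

54

A partial list (first 12 by largest part):
16+1+1+1
15+2+1+1
14+3+1+1
14+2+2+1
13+4+1+1
13+3+2+1
13+2+2+2
12+5+1+1
12+4+2+1
12+3+3+1
12+3+2+2
11+6+1+1
…and 42 more, for 54 total.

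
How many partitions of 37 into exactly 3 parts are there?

Systematic enumeration (by largest part, then next-largest, …) yields 114.

114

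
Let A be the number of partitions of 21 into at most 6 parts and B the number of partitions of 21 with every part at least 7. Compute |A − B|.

325

Partitions of 21 into at most 6 parts: 331.
Partitions of 21 with every part at least 7: 6.
|331 − 6| = 325.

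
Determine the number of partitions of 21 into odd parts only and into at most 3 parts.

13

Enumerating:
21
19+1+1
17+3+1
15+5+1
15+3+3
13+7+1
13+5+3
11+9+1
11+7+3
11+5+5
9+9+3
9+7+5
7+7+7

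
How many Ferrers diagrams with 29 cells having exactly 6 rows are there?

A full systematic count gives 454.

454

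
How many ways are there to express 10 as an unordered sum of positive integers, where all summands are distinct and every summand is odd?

Listing the qualifying partitions of 10:
1+9
3+7

2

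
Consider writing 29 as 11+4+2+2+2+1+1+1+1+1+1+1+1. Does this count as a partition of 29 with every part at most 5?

The parts sum to 29, and the condition 'no summand exceeds 5' is violated.

No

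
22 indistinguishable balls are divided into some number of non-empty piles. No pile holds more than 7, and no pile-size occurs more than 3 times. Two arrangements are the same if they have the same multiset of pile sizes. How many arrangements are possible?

171

A full systematic count gives 171.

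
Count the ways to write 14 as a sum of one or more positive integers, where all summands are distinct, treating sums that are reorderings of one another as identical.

22

They are:
14
13, 1
12, 2
11, 3
11, 2, 1
10, 4
10, 3, 1
9, 5
9, 4, 1
9, 3, 2
8, 6
8, 5, 1
8, 4, 2
8, 3, 2, 1
7, 6, 1
7, 5, 2
7, 4, 3
7, 4, 2, 1
6, 5, 3
6, 5, 2, 1
6, 4, 3, 1
5, 4, 3, 2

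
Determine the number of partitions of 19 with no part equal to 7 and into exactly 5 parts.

55

There are too many to list fully; the first 12 (by largest part) are:
15+1+1+1+1
14+2+1+1+1
13+3+1+1+1
13+2+2+1+1
12+4+1+1+1
12+3+2+1+1
12+2+2+2+1
11+5+1+1+1
11+4+2+1+1
11+3+3+1+1
11+3+2+2+1
11+2+2+2+2
…and 43 more, for 55 total.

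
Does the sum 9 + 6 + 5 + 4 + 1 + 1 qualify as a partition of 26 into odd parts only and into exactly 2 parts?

No

The parts sum to 26, and the condition 'every summand is odd' is violated.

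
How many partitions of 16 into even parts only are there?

Enumerating:
16
14+2
12+4
12+2+2
10+6
10+4+2
10+2+2+2
8+8
8+6+2
8+4+4
8+4+2+2
8+2+2+2+2
6+6+4
6+6+2+2
6+4+4+2
6+4+2+2+2
6+2+2+2+2+2
4+4+4+4
4+4+4+2+2
4+4+2+2+2+2
4+2+2+2+2+2+2
2+2+2+2+2+2+2+2

22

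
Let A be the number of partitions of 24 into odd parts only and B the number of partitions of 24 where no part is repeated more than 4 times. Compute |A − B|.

828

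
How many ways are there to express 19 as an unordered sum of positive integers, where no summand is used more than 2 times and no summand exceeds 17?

Direct enumeration gives 161 partitions.

161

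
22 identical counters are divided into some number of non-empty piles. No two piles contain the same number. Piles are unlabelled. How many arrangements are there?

89

Counting exhaustively, 89 partitions satisfy the conditions.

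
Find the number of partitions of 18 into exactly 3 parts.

A partial list (first 12 by largest part):
1,1,16
1,2,15
1,3,14
2,2,14
1,4,13
2,3,13
1,5,12
2,4,12
3,3,12
1,6,11
2,5,11
3,4,11
…and 15 more, for 27 total.

27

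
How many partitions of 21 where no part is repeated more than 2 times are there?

There are 243 such partitions.

243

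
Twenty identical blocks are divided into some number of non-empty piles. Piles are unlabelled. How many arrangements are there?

627

There are 627 such partitions.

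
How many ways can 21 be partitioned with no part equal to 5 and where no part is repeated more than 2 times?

Enumerating by decreasing first part gives 160 partitions in all.

160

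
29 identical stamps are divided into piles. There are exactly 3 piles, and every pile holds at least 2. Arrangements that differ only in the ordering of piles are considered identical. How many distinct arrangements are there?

56

A partial list (first 12 by largest part):
25, 2, 2
24, 3, 2
23, 4, 2
23, 3, 3
22, 5, 2
22, 4, 3
21, 6, 2
21, 5, 3
21, 4, 4
20, 7, 2
20, 6, 3
20, 5, 4
…and 44 more, for 56 total.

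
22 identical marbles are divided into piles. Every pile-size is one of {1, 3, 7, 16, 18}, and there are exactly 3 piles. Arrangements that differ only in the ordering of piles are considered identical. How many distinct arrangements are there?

They are:
18,3,1
16,3,3
That's 2 in total.

2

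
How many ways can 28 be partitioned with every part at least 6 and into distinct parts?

17

Enumerating:
28
22+6
21+7
20+8
19+9
18+10
17+11
16+12
15+13
15+7+6
14+8+6
13+9+6
13+8+7
12+10+6
12+9+7
11+10+7
11+9+8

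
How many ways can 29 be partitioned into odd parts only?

Counting exhaustively, 256 partitions satisfy the conditions.

256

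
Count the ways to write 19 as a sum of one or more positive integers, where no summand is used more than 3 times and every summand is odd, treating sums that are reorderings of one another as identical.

Listing the qualifying partitions of 19:
19
17,1,1
15,3,1
13,5,1
13,3,3
13,3,1,1,1
11,7,1
11,5,3
11,5,1,1,1
11,3,3,1,1
9,9,1
9,7,3
9,7,1,1,1
9,5,5
9,5,3,1,1
9,3,3,3,1
7,7,5
7,7,3,1,1
7,5,5,1,1
7,5,3,3,1
7,3,3,3,1,1,1
5,5,5,3,1
5,5,3,3,3
5,5,3,3,1,1,1

24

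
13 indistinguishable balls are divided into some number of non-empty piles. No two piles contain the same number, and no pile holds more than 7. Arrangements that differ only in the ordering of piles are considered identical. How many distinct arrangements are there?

They are:
7, 6
7, 5, 1
7, 4, 2
7, 3, 2, 1
6, 5, 2
6, 4, 3
6, 4, 2, 1
5, 4, 3, 1
That's 8 in total.

8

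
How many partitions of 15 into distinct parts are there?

There are too many to list fully; the first 12 (by largest part) are:
15
14 + 1
13 + 2
12 + 3
12 + 2 + 1
11 + 4
11 + 3 + 1
10 + 5
10 + 4 + 1
10 + 3 + 2
9 + 6
9 + 5 + 1
…and 15 more, for 27 total.

27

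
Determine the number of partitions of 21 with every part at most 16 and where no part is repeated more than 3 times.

There are 384 such partitions.

384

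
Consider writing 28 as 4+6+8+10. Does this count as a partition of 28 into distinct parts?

Yes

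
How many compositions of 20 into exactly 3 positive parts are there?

171

By stars and bars with positive parts, the count is C(19,2) = 171.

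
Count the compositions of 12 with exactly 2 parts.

By stars and bars with positive parts, the count is C(11,1) = 11.

11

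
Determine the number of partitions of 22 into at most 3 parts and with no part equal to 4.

42

There are too many to list fully; the first 12 (by largest part) are:
22
21 + 1
20 + 2
20 + 1 + 1
19 + 3
19 + 2 + 1
18 + 3 + 1
18 + 2 + 2
17 + 5
17 + 3 + 2
16 + 6
16 + 5 + 1
…and 30 more, for 42 total.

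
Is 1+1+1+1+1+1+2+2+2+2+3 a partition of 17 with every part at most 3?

The parts sum to 17, and the condition 'no summand exceeds 3' holds.

Yes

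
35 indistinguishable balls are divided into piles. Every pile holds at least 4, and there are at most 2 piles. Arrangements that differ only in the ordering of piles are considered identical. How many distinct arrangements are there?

They are:
35
31+4
30+5
29+6
28+7
27+8
26+9
25+10
24+11
23+12
22+13
21+14
20+15
19+16
18+17

15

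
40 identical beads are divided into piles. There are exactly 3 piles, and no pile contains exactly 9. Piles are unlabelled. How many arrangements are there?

118

Direct enumeration gives 118 partitions.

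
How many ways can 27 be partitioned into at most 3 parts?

75

Counting exhaustively, 75 partitions satisfy the conditions.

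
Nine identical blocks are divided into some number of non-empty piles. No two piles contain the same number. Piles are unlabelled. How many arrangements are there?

The partitions of 9 that satisfy the conditions:
9
8+1
7+2
6+3
6+2+1
5+4
5+3+1
4+3+2
That's 8 in total.

8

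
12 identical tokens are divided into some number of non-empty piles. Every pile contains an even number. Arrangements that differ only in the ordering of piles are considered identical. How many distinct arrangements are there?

11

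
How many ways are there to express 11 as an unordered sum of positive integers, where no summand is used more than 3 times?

38

There are too many to list fully; the first 12 (by largest part) are:
11
10,1
9,2
9,1,1
8,3
8,2,1
8,1,1,1
7,4
7,3,1
7,2,2
7,2,1,1
6,5
…and 26 more, for 38 total.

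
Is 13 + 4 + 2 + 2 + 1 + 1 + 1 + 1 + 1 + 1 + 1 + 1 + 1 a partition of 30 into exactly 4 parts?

The parts sum to 30, and the condition 'there are exactly 4 summands' is violated.

No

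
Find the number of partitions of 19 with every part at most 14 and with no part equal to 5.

343

A full systematic count gives 343.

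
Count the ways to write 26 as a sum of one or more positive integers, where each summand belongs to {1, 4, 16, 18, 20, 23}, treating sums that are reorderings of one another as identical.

The partitions of 26 that satisfy the conditions:
23,1,1,1
20,4,1,1
20,1,1,1,1,1,1
18,4,4
18,4,1,1,1,1
18,1,1,1,1,1,1,1,1
16,4,4,1,1
16,4,1,1,1,1,1,1
16,1,1,1,1,1,1,1,1,1,1
4,4,4,4,4,4,1,1
4,4,4,4,4,1,1,1,1,1,1
4,4,4,4,1,1,1,1,1,1,1,1,1,1
4,4,4,1,1,1,1,1,1,1,1,1,1,1,1,1,1
4,4,1,1,1,1,1,1,1,1,1,1,1,1,1,1,1,1,1,1
4,1,1,1,1,1,1,1,1,1,1,1,1,1,1,1,1,1,1,1,1,1,1
1,1,1,1,1,1,1,1,1,1,1,1,1,1,1,1,1,1,1,1,1,1,1,1,1,1

16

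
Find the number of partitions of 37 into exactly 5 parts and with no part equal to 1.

480

A full systematic count gives 480.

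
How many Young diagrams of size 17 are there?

Enumerating by decreasing first part gives 297 partitions in all.

297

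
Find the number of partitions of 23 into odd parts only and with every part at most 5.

25

The partitions of 23 that satisfy the conditions:
3 + 5 + 5 + 5 + 5
1 + 1 + 1 + 5 + 5 + 5 + 5
1 + 1 + 3 + 3 + 5 + 5 + 5
1 + 1 + 1 + 1 + 1 + 3 + 5 + 5 + 5
1 + 1 + 1 + 1 + 1 + 1 + 1 + 1 + 5 + 5 + 5
1 + 3 + 3 + 3 + 3 + 5 + 5
1 + 1 + 1 + 1 + 3 + 3 + 3 + 5 + 5
1 + 1 + 1 + 1 + 1 + 1 + 1 + 3 + 3 + 5 + 5
1 + 1 + 1 + 1 + 1 + 1 + 1 + 1 + 1 + 1 + 3 + 5 + 5
1 + 1 + 1 + 1 + 1 + 1 + 1 + 1 + 1 + 1 + 1 + 1 + 1 + 5 + 5
3 + 3 + 3 + 3 + 3 + 3 + 5
1 + 1 + 1 + 3 + 3 + 3 + 3 + 3 + 5
1 + 1 + 1 + 1 + 1 + 1 + 3 + 3 + 3 + 3 + 5
1 + 1 + 1 + 1 + 1 + 1 + 1 + 1 + 1 + 3 + 3 + 3 + 5
1 + 1 + 1 + 1 + 1 + 1 + 1 + 1 + 1 + 1 + 1 + 1 + 3 + 3 + 5
1 + 1 + 1 + 1 + 1 + 1 + 1 + 1 + 1 + 1 + 1 + 1 + 1 + 1 + 1 + 3 + 5
1 + 1 + 1 + 1 + 1 + 1 + 1 + 1 + 1 + 1 + 1 + 1 + 1 + 1 + 1 + 1 + 1 + 1 + 5
1 + 1 + 3 + 3 + 3 + 3 + 3 + 3 + 3
1 + 1 + 1 + 1 + 1 + 3 + 3 + 3 + 3 + 3 + 3
1 + 1 + 1 + 1 + 1 + 1 + 1 + 1 + 3 + 3 + 3 + 3 + 3
1 + 1 + 1 + 1 + 1 + 1 + 1 + 1 + 1 + 1 + 1 + 3 + 3 + 3 + 3
1 + 1 + 1 + 1 + 1 + 1 + 1 + 1 + 1 + 1 + 1 + 1 + 1 + 1 + 3 + 3 + 3
1 + 1 + 1 + 1 + 1 + 1 + 1 + 1 + 1 + 1 + 1 + 1 + 1 + 1 + 1 + 1 + 1 + 3 + 3
1 + 1 + 1 + 1 + 1 + 1 + 1 + 1 + 1 + 1 + 1 + 1 + 1 + 1 + 1 + 1 + 1 + 1 + 1 + 1 + 3
1 + 1 + 1 + 1 + 1 + 1 + 1 + 1 + 1 + 1 + 1 + 1 + 1 + 1 + 1 + 1 + 1 + 1 + 1 + 1 + 1 + 1 + 1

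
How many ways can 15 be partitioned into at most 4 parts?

A partial list (first 12 by largest part):
15
14,1
13,2
13,1,1
12,3
12,2,1
12,1,1,1
11,4
11,3,1
11,2,2
11,2,1,1
10,5
…and 42 more, for 54 total.

54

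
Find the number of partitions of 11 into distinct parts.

Enumerating:
11
10, 1
9, 2
8, 3
8, 2, 1
7, 4
7, 3, 1
6, 5
6, 4, 1
6, 3, 2
5, 4, 2
5, 3, 2, 1
That's 12 in total.

12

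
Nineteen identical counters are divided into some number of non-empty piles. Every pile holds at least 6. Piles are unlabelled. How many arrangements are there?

Enumerating:
19
13,6
12,7
11,8
10,9
7,6,6
Counting gives 6.

6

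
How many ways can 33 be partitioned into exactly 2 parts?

16

Enumerating:
32 + 1
31 + 2
30 + 3
29 + 4
28 + 5
27 + 6
26 + 7
25 + 8
24 + 9
23 + 10
22 + 11
21 + 12
20 + 13
19 + 14
18 + 15
17 + 16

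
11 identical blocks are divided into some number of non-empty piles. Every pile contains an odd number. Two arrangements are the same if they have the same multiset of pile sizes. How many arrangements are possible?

The partitions of 11 that satisfy the conditions:
11
9, 1, 1
7, 3, 1
7, 1, 1, 1, 1
5, 5, 1
5, 3, 3
5, 3, 1, 1, 1
5, 1, 1, 1, 1, 1, 1
3, 3, 3, 1, 1
3, 3, 1, 1, 1, 1, 1
3, 1, 1, 1, 1, 1, 1, 1, 1
1, 1, 1, 1, 1, 1, 1, 1, 1, 1, 1

12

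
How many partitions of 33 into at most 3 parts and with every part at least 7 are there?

30

There are too many to list fully; the first 12 (by largest part) are:
33
7 + 26
8 + 25
9 + 24
10 + 23
11 + 22
12 + 21
13 + 20
14 + 19
7 + 7 + 19
15 + 18
7 + 8 + 18
…and 18 more, for 30 total.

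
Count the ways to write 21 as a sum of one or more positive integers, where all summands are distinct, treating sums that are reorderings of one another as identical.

Systematic enumeration (by largest part, then next-largest, …) yields 76.

76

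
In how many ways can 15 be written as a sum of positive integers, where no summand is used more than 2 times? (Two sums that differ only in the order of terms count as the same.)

There are too many to list fully; the first 12 (by largest part) are:
15
14+1
13+2
13+1+1
12+3
12+2+1
11+4
11+3+1
11+2+2
11+2+1+1
10+5
10+4+1
…and 58 more, for 70 total.

70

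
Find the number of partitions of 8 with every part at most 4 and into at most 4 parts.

8

They are:
4,4
4,3,1
4,2,2
4,2,1,1
3,3,2
3,3,1,1
3,2,2,1
2,2,2,2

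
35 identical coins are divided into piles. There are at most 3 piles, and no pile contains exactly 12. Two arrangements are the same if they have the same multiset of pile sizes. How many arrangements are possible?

Direct enumeration gives 108 partitions.

108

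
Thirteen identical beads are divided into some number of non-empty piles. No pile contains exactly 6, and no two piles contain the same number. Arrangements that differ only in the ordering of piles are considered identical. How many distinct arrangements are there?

Listing the qualifying partitions of 13:
13
12, 1
11, 2
10, 3
10, 2, 1
9, 4
9, 3, 1
8, 5
8, 4, 1
8, 3, 2
7, 5, 1
7, 4, 2
7, 3, 2, 1
5, 4, 3, 1

14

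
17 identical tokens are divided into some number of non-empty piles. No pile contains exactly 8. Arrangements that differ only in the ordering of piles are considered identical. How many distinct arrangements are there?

267

Enumerating by decreasing first part gives 267 partitions in all.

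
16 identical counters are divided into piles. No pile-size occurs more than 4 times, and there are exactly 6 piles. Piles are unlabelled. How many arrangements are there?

A partial list (first 12 by largest part):
10,2,1,1,1,1
9,3,1,1,1,1
9,2,2,1,1,1
8,4,1,1,1,1
8,3,2,1,1,1
8,2,2,2,1,1
7,5,1,1,1,1
7,4,2,1,1,1
7,3,3,1,1,1
7,3,2,2,1,1
7,2,2,2,2,1
6,6,1,1,1,1
…and 20 more, for 32 total.

32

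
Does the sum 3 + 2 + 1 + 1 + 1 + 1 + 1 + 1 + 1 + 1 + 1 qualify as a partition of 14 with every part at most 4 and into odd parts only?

The parts sum to 14, and the condition 'every summand is odd' is violated.

No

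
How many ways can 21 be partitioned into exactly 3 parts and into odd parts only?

Enumerating:
19 + 1 + 1
17 + 3 + 1
15 + 5 + 1
15 + 3 + 3
13 + 7 + 1
13 + 5 + 3
11 + 9 + 1
11 + 7 + 3
11 + 5 + 5
9 + 9 + 3
9 + 7 + 5
7 + 7 + 7

12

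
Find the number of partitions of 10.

42

A partial list (first 12 by largest part):
10
1 + 9
2 + 8
1 + 1 + 8
3 + 7
1 + 2 + 7
1 + 1 + 1 + 7
4 + 6
1 + 3 + 6
2 + 2 + 6
1 + 1 + 2 + 6
1 + 1 + 1 + 1 + 6
…and 30 more, for 42 total.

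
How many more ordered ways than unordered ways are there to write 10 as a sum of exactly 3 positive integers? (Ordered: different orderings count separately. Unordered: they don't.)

Compositions: C(9,2) = 36.
Partitions of 10 into exactly 3 parts: 8.
Difference: 36 − 8 = 28.

28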